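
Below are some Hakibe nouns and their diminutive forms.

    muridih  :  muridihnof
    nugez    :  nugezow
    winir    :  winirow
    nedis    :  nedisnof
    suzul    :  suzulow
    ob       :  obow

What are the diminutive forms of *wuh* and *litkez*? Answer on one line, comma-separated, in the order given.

The pattern is voicing of the final consonant: -nof when the stem ends in a voiceless consonant (*muridih*, *nedis*); -ow when the stem ends in a voiced consonant (*nugez*, *winir*, *suzul*, *ob*).
*wuh*: final consonant = /h/, voiceless → -nof → *wuhnof*.
Since the final consonant of *litkez* is /z/ (voiced), it takes -ow, giving *litkezow*.

wuhnof, litkezow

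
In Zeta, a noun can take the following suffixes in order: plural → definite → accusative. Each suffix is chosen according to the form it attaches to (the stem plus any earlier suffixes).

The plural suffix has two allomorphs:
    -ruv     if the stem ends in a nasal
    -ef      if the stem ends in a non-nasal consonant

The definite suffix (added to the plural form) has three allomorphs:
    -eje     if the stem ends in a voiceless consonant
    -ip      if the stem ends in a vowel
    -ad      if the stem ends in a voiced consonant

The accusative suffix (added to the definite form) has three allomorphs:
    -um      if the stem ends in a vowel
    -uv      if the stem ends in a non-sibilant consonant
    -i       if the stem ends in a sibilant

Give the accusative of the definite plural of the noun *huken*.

The final consonant of *huken* is /n/, which is a nasal, so the plural suffix is -ruv, giving *hukenruv*.
Since the final sound of the plural form *hukenruv* is /v/ (a voiced consonant), it takes -ad, giving *hukenruvad*.
The definite form *hukenruvad* — final sound /d/ (a non-sibilant consonant) → -uv → *hukenruvaduv*.

hukenruvaduv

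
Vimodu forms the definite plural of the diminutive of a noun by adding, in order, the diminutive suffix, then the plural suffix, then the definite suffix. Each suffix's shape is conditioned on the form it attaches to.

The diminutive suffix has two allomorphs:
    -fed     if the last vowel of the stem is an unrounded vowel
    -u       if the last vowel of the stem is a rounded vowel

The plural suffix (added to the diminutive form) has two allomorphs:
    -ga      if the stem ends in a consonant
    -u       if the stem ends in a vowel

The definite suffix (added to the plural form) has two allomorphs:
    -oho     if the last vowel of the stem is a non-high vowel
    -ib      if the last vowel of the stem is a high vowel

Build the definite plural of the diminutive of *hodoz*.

hodozuuib

*hodoz*: last vowel = /o/, a rounded vowel → -u → *hodozu*.
Since the final sound of the diminutive form *hodozu* is /u/ (a vowel), it takes -u, giving *hodozuu*.
The last vowel of the plural form *hodozuu* is /u/, which is a high vowel, so the definite suffix is -ib, giving *hodozuuib*.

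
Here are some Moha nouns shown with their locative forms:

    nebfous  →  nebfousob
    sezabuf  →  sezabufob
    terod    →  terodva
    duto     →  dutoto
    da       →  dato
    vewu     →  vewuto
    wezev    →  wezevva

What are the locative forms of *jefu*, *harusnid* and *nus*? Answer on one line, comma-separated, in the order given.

The alternation tracks the final sound of the stem — -ob when the stem ends in a voiceless consonant (*nebfous*, *sezabuf*); -va when the stem ends in a voiced consonant (*terod*, *wezev*); -to when the stem ends in a vowel (*duto*, *da*, *vewu*).
The final sound of *jefu* is /u/, which is a vowel, so the suffix is -to, giving *jefuto*.
*harusnid* — final sound /d/ (a voiced consonant) → -va → *harusnidva*.
*nus* — final sound /s/ (a voiceless consonant) → -ob → *nusob*.

jefuto, harusnidva, nusob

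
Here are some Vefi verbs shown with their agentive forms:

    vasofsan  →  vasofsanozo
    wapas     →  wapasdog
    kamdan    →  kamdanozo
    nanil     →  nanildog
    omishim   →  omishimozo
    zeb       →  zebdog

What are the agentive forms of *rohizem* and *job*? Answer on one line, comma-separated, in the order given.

rohizemozo, jobdog

The suffix is conditioned by the final consonant: -ozo when the stem ends in a nasal (*vasofsan*, *kamdan*, *omishim*); -dog when the stem ends in a non-nasal consonant (*wapas*, *nanil*, *zeb*).
Since the final consonant of *rohizem* is /m/ (a nasal), it takes -ozo, giving *rohizemozo*.
*job*: final consonant = /b/, non-nasal → -dog → *jobdog*.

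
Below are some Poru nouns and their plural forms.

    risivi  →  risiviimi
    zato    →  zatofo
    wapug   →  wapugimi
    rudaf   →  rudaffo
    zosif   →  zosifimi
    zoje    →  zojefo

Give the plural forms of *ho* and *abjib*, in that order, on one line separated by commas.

hofo, abjibimi

The suffix is conditioned by the last vowel: -imi when the last vowel of the stem is a high vowel (*risivi*, *wapug*, *zosif*); -fo when the last vowel of the stem is a non-high vowel (*zato*, *rudaf*, *zoje*).
Since the last vowel of *ho* is /o/ (a non-high vowel), it takes -fo, giving *hofo*.
*abjib*: last vowel = /i/, a high vowel → -imi → *abjibimi*.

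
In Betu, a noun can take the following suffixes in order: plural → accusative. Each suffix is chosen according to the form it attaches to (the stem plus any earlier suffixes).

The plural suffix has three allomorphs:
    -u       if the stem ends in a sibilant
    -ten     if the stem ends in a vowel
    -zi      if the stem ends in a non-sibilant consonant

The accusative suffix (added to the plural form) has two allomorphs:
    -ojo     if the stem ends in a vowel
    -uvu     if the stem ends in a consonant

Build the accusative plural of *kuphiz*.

The final sound of *kuphiz* is /z/, which is a sibilant, so the plural suffix is -u, giving *kuphizu*.
Since the final sound of the plural form *kuphizu* is /u/ (a vowel), it takes -ojo, giving *kuphizuojo*.

kuphizuojo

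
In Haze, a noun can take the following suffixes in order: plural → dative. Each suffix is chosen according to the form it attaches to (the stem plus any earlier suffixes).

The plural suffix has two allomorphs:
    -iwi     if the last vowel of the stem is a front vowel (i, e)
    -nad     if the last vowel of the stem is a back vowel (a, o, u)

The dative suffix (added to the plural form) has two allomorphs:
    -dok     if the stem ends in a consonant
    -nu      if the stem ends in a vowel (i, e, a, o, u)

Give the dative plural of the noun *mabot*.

mabotnaddok

*mabot*: last vowel = /o/, a back vowel → -nad → *mabotnad*.
Since the final sound of the plural form *mabotnad* is /d/ (a consonant), it takes -dok, giving *mabotnaddok*.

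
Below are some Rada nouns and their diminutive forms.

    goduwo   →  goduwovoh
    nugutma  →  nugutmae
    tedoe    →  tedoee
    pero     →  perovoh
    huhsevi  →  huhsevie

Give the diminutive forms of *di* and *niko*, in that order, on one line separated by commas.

die, nikovoh

The alternation tracks the last vowel of the stem — -voh when the last vowel of the stem is a rounded vowel (*goduwo*, *pero*); -e when the last vowel of the stem is an unrounded vowel (*nugutma*, *tedoe*, *huhsevi*).
Since the last vowel of *di* is /i/ (an unrounded vowel), it takes -e, giving *die*.
*niko* — last vowel /o/ (a rounded vowel) → -voh → *nikovoh*.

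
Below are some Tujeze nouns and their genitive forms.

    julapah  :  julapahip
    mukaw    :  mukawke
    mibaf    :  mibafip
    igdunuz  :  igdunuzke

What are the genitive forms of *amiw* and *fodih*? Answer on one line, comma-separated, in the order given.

The pattern is voicing of the final consonant: -ip when the stem ends in a voiceless consonant (*julapah*, *mibaf*); -ke when the stem ends in a voiced consonant (*mukaw*, *igdunuz*).
Since the final consonant of *amiw* is /w/ (voiced), it takes -ke, giving *amiwke*.
*fodih* — final consonant /h/ (voiceless) → -ip → *fodihip*.

amiwke, fodihip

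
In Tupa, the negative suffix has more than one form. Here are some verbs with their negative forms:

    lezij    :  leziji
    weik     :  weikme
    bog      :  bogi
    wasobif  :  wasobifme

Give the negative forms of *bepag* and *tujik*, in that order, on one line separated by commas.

The alternation tracks the final consonant of the stem — -me when the stem ends in a voiceless consonant (*weik*, *wasobif*); -i when the stem ends in a voiced consonant (*lezij*, *bog*).
The final consonant of *bepag* is /g/, which is voiced, so the suffix is -i, giving *bepagi*.
*tujik*: final consonant = /k/, voiceless → -me → *tujikme*.

bepagi, tujikme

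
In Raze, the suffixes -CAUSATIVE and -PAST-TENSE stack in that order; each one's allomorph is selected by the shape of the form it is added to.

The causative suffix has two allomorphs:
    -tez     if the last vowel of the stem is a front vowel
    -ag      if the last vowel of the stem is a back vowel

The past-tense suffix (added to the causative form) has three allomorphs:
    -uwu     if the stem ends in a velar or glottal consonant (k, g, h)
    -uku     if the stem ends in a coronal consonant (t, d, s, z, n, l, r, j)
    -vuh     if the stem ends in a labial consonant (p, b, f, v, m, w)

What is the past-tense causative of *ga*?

gaaguwu

Since the last vowel of *ga* is /a/ (a back vowel), it takes -ag, giving *gaag*.
Since the final consonant of the causative form *gaag* is /g/ (velar/glottal), it takes -uwu, giving *gaaguwu*.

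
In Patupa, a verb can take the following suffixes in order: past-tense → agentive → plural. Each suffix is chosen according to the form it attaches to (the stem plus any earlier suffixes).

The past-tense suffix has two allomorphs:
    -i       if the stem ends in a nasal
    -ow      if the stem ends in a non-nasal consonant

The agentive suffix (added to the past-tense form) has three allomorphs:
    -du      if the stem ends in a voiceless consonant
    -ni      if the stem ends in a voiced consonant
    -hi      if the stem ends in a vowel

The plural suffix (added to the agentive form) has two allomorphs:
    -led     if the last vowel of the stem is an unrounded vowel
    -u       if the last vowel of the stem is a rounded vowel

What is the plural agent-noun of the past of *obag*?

*obag* — final consonant /g/ (non-nasal) → -ow → *obagow*.
The past-tense form *obagow*: final sound = /w/, a voiced consonant → -ni → *obagowni*.
The last vowel of the agentive form *obagowni* is /i/, which is an unrounded vowel, so the plural suffix is -led, giving *obagowniled*.

obagowniled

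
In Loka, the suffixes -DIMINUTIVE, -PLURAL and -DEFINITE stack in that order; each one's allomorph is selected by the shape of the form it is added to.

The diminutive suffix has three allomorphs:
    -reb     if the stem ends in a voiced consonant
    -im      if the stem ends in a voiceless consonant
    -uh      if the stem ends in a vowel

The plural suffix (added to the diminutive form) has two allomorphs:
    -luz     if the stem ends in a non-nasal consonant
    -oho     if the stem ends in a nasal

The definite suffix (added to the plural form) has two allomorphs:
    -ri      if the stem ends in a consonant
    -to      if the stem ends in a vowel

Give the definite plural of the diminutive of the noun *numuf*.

numufimohoto

The final sound of *numuf* is /f/, which is a voiceless consonant, so the diminutive suffix is -im, giving *numufim*.
The diminutive form *numufim*: final consonant = /m/, a nasal → -oho → *numufimoho*.
The plural form *numufimoho* — final sound /o/ (a vowel) → -to → *numufimohoto*.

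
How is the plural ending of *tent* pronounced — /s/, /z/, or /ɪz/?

The stem *tent* ends in a voiceless non-sibilant consonant.
The plural suffix surfaces as /ɪz/ after sibilants, /s/ after other voiceless consonants, and /z/ after other voiced sounds.
So the plural -s on *tent* is pronounced /s/.

/s/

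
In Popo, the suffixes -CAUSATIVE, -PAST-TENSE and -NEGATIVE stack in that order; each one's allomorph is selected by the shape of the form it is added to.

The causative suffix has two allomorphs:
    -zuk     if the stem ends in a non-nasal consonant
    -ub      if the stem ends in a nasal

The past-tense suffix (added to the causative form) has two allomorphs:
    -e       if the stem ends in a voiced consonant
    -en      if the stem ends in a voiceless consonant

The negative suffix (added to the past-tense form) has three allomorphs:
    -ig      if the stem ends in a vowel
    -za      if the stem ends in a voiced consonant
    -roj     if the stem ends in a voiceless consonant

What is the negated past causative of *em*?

emubeig

*em* — final consonant /m/ (a nasal) → -ub → *emub*.
The causative form *emub* — final consonant /b/ (voiced) → -e → *emube*.
The past-tense form *emube* — final sound /e/ (a vowel) → -ig → *emubeig*.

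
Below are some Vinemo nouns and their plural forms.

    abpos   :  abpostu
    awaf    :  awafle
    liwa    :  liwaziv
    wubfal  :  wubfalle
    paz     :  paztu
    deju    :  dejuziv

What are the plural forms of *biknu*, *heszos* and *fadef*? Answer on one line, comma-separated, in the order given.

The suffix is conditioned by the final sound: -tu when the stem ends in a sibilant (*abpos*, *paz*); -le when the stem ends in a non-sibilant consonant (*awaf*, *wubfal*); -ziv when the stem ends in a vowel (*liwa*, *deju*).
The final sound of *biknu* is /u/, which is a vowel, so the suffix is -ziv, giving *biknuziv*.
*heszos*: final sound = /s/, a sibilant → -tu → *heszostu*.
*fadef*: final sound = /f/, a non-sibilant consonant → -le → *fadefle*.

biknuziv, heszostu, fadefle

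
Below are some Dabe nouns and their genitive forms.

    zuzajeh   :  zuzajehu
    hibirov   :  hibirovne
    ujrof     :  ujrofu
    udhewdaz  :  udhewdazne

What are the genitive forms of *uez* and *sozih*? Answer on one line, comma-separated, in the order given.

The suffix is conditioned by the final consonant: -u when the stem ends in a voiceless consonant (*zuzajeh*, *ujrof*); -ne when the stem ends in a voiced consonant (*hibirov*, *udhewdaz*).
*uez*: final consonant = /z/, voiced → -ne → *uezne*.
*sozih*: final consonant = /h/, voiceless → -u → *sozihu*.

uezne, sozihu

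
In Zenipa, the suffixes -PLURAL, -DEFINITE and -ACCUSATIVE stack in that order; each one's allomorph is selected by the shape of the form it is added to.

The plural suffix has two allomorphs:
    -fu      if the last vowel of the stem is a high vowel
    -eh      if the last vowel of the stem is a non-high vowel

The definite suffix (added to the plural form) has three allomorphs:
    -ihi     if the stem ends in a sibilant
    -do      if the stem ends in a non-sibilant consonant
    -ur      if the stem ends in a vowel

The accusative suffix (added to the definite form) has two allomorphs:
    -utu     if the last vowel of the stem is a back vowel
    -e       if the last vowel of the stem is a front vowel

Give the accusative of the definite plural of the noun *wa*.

*wa*: last vowel = /a/, a non-high vowel → -eh → *waeh*.
The final sound of the plural form *waeh* is /h/, which is a non-sibilant consonant, so the definite suffix is -do, giving *waehdo*.
The definite form *waehdo*: last vowel = /o/, a back vowel → -utu → *waehdoutu*.

waehdoutu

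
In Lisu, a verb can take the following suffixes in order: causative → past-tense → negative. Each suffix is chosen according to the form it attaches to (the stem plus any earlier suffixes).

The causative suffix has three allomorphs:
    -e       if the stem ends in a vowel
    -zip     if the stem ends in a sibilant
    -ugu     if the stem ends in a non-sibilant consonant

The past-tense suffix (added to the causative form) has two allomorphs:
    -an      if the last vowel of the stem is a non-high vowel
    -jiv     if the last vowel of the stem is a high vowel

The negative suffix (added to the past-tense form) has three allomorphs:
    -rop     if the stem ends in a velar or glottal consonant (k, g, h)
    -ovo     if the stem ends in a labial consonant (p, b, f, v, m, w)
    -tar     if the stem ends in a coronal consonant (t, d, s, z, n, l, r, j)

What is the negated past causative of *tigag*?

*tigag* — final sound /g/ (a non-sibilant consonant) → -ugu → *tigagugu*.
Since the last vowel of the causative form *tigagugu* is /u/ (a high vowel), it takes -jiv, giving *tigagugujiv*.
The past-tense form *tigagugujiv* — final consonant /v/ (labial) → -ovo → *tigagugujivovo*.

tigagugujivovo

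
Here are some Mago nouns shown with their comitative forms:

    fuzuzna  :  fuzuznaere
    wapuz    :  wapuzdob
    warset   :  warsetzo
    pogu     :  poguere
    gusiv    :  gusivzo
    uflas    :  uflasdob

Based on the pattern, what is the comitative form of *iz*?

izdob

The suffix is conditioned by the final sound: -dob when the stem ends in a sibilant (*wapuz*, *uflas*); -zo when the stem ends in a non-sibilant consonant (*warset*, *gusiv*); -ere when the stem ends in a vowel (*fuzuzna*, *pogu*).
*iz*: final sound = /z/, a sibilant → -dob → *izdob*.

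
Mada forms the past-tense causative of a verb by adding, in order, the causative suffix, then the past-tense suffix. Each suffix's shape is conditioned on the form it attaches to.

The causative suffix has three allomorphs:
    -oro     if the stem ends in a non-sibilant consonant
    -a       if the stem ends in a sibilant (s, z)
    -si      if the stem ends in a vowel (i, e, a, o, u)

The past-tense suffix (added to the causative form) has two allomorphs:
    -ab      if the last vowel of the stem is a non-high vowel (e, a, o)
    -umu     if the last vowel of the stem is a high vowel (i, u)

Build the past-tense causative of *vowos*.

The final sound of *vowos* is /s/, which is a sibilant, so the causative suffix is -a, giving *vowosa*.
The last vowel of the causative form *vowosa* is /a/, which is a non-high vowel, so the past-tense suffix is -ab, giving *vowosaab*.

vowosaab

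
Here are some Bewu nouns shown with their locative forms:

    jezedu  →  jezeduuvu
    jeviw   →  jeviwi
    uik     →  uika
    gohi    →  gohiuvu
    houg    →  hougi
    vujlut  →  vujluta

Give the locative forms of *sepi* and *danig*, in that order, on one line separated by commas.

Looking at the final sound of each stem: -a when the stem ends in a voiceless consonant (*uik*, *vujlut*); -i when the stem ends in a voiced consonant (*jeviw*, *houg*); -uvu when the stem ends in a vowel (*jezedu*, *gohi*).
*sepi* — final sound /i/ (a vowel) → -uvu → *sepiuvu*.
The final sound of *danig* is /g/, which is a voiced consonant, so the suffix is -i, giving *danigi*.

sepiuvu, danigi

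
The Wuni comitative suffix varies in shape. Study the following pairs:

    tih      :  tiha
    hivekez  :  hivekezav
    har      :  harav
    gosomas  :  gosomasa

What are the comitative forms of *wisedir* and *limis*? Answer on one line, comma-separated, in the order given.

The pattern is voicing of the final consonant: -a when the stem ends in a voiceless consonant (*tih*, *gosomas*); -av when the stem ends in a voiced consonant (*hivekez*, *har*).
Since the final consonant of *wisedir* is /r/ (voiced), it takes -av, giving *wisedirav*.
The final consonant of *limis* is /s/, which is voiceless, so the suffix is -a, giving *limisa*.

wisedirav, limisa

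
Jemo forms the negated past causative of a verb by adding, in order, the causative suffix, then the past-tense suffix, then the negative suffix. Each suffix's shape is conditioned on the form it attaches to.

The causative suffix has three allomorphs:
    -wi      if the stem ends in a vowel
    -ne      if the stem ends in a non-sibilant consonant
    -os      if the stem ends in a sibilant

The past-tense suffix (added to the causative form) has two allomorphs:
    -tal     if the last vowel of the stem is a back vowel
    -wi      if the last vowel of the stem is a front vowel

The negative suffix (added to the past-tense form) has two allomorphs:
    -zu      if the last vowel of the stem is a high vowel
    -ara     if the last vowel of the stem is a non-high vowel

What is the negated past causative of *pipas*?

The final sound of *pipas* is /s/, which is a sibilant, so the causative suffix is -os, giving *pipasos*.
The last vowel of the causative form *pipasos* is /o/, which is a back vowel, so the past-tense suffix is -tal, giving *pipasostal*.
The last vowel of the past-tense form *pipasostal* is /a/, which is a non-high vowel, so the negative suffix is -ara, giving *pipasostalara*.

pipasostalara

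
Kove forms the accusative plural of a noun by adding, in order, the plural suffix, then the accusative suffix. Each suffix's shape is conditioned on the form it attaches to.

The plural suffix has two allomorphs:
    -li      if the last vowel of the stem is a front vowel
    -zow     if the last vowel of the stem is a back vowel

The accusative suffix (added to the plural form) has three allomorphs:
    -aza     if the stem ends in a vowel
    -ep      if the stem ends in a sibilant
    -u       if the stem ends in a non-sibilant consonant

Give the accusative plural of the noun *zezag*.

zezagzowu

*zezag*: last vowel = /a/, a back vowel → -zow → *zezagzow*.
The plural form *zezagzow* — final sound /w/ (a non-sibilant consonant) → -u → *zezagzowu*.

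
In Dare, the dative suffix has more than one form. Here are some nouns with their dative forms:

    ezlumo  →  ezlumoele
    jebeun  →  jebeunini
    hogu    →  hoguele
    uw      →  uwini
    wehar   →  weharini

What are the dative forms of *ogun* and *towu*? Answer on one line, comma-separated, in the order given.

The alternation tracks the final sound of the stem — -ini when the stem ends in a consonant (*jebeun*, *uw*, *wehar*); -ele when the stem ends in a vowel (*ezlumo*, *hogu*).
Since the final sound of *ogun* is /n/ (a consonant), it takes -ini, giving *ogunini*.
The final sound of *towu* is /u/, which is a vowel, so the suffix is -ele, giving *towuele*.

ogunini, towuele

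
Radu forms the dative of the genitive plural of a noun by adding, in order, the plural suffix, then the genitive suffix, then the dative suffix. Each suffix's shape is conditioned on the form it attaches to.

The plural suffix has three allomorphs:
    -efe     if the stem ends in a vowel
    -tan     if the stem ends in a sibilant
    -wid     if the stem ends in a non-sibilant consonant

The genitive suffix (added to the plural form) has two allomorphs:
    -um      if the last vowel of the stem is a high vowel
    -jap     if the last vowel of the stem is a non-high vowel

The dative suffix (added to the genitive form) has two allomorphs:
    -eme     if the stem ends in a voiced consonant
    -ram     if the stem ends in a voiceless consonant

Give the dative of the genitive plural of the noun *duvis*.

*duvis*: final sound = /s/, a sibilant → -tan → *duvistan*.
Since the last vowel of the plural form *duvistan* is /a/ (a non-high vowel), it takes -jap, giving *duvistanjap*.
The genitive form *duvistanjap* — final consonant /p/ (voiceless) → -ram → *duvistanjapram*.

duvistanjapram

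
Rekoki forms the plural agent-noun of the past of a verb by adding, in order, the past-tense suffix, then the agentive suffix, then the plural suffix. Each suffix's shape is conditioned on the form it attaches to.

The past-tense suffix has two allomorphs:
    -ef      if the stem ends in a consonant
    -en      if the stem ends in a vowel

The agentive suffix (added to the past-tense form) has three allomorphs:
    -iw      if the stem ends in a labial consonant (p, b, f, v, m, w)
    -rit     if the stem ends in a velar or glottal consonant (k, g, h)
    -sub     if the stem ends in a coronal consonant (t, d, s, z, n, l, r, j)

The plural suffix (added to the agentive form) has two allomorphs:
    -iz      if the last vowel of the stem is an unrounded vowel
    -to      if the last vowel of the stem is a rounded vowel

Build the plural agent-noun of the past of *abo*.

Since the final sound of *abo* is /o/ (a vowel), it takes -en, giving *aboen*.
The final consonant of the past-tense form *aboen* is /n/, which is coronal, so the agentive suffix is -sub, giving *aboensub*.
The agentive form *aboensub* — last vowel /u/ (a rounded vowel) → -to → *aboensubto*.

aboensubto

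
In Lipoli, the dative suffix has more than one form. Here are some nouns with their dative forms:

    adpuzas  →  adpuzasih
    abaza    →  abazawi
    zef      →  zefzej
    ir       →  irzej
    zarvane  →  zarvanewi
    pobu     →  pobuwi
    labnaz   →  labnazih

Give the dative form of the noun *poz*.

The suffix is conditioned by the final sound: -ih when the stem ends in a sibilant (*adpuzas*, *labnaz*); -zej when the stem ends in a non-sibilant consonant (*zef*, *ir*); -wi when the stem ends in a vowel (*abaza*, *zarvane*, *pobu*).
*poz*: final sound = /z/, a sibilant → -ih → *pozih*.

pozih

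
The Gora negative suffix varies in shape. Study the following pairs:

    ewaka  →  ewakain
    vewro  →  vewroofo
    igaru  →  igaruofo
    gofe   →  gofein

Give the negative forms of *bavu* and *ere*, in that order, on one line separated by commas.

bavuofo, erein

Looking at the last vowel of each stem: -ofo when the last vowel of the stem is a rounded vowel (*vewro*, *igaru*); -in when the last vowel of the stem is an unrounded vowel (*ewaka*, *gofe*).
*bavu* — last vowel /u/ (a rounded vowel) → -ofo → *bavuofo*.
The last vowel of *ere* is /e/, which is an unrounded vowel, so the suffix is -in, giving *erein*.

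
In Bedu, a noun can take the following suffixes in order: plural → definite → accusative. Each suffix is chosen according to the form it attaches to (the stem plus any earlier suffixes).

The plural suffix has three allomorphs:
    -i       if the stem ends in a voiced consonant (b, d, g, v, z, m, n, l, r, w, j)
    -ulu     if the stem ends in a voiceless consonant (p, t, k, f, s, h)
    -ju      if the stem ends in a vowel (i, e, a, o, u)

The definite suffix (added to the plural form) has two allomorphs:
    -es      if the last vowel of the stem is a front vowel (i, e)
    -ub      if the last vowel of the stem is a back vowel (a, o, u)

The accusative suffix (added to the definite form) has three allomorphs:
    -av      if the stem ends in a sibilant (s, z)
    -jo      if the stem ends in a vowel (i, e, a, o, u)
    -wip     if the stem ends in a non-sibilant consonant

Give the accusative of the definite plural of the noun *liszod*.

liszodiesav

*liszod*: final sound = /d/, a voiced consonant → -i → *liszodi*.
The plural form *liszodi* — last vowel /i/ (a front vowel) → -es → *liszodies*.
The definite form *liszodies*: final sound = /s/, a sibilant → -av → *liszodiesav*.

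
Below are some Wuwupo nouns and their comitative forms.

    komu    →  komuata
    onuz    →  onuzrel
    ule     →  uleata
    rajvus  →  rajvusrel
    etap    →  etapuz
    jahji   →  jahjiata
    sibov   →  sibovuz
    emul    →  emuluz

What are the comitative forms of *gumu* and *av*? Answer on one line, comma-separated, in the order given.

gumuata, avuz

The suffix is conditioned by the final sound: -rel when the stem ends in a sibilant (*onuz*, *rajvus*); -uz when the stem ends in a non-sibilant consonant (*etap*, *sibov*, *emul*); -ata when the stem ends in a vowel (*komu*, *ule*, *jahji*).
Since the final sound of *gumu* is /u/ (a vowel), it takes -ata, giving *gumuata*.
The final sound of *av* is /v/, which is a non-sibilant consonant, so the suffix is -uz, giving *avuz*.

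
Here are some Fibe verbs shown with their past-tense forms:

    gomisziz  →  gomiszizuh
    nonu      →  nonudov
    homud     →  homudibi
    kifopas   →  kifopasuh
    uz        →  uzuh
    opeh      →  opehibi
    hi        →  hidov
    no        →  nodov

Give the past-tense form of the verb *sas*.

Looking at the final sound of each stem: -uh when the stem ends in a sibilant (*gomisziz*, *kifopas*, *uz*); -ibi when the stem ends in a non-sibilant consonant (*homud*, *opeh*); -dov when the stem ends in a vowel (*nonu*, *hi*, *no*).
*sas* — final sound /s/ (a sibilant) → -uh → *sasuh*.

sasuh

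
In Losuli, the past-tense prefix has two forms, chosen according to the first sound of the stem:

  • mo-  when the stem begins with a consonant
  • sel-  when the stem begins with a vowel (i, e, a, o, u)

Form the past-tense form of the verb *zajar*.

The first sound of *zajar* is /z/, which is a consonant, so the prefix is mo-, giving *mozajar*.

mozajar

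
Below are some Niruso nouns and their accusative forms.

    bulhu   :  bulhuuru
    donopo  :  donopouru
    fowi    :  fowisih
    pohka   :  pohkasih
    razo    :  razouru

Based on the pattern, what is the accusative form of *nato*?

natouru

The pattern is rounding harmony: -uru when the last vowel of the stem is a rounded vowel (*bulhu*, *donopo*, *razo*); -sih when the last vowel of the stem is an unrounded vowel (*fowi*, *pohka*).
*nato*: last vowel = /o/, a rounded vowel → -uru → *natouru*.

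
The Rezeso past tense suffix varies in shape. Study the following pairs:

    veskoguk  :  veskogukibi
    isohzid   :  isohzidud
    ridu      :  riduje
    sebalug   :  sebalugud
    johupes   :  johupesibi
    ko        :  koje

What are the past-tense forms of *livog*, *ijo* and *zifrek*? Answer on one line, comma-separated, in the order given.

Looking at the final sound of each stem: -ibi when the stem ends in a voiceless consonant (*veskoguk*, *johupes*); -ud when the stem ends in a voiced consonant (*isohzid*, *sebalug*); -je when the stem ends in a vowel (*ridu*, *ko*).
Since the final sound of *livog* is /g/ (a voiced consonant), it takes -ud, giving *livogud*.
Since the final sound of *ijo* is /o/ (a vowel), it takes -je, giving *ijoje*.
Since the final sound of *zifrek* is /k/ (a voiceless consonant), it takes -ibi, giving *zifrekibi*.

livogud, ijoje, zifrekibi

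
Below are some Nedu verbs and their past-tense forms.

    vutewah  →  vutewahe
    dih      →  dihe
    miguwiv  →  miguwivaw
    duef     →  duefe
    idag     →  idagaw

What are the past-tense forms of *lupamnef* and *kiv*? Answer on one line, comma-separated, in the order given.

The suffix is conditioned by the final consonant: -e when the stem ends in a voiceless consonant (*vutewah*, *dih*, *duef*); -aw when the stem ends in a voiced consonant (*miguwiv*, *idag*).
*lupamnef* — final consonant /f/ (voiceless) → -e → *lupamnefe*.
*kiv* — final consonant /v/ (voiced) → -aw → *kivaw*.

lupamnefe, kivaw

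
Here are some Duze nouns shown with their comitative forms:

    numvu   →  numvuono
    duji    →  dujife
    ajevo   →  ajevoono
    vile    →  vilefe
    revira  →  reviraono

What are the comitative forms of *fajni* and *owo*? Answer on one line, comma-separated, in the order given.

The alternation tracks the last vowel of the stem — -fe when the last vowel of the stem is a front vowel (*duji*, *vile*); -ono when the last vowel of the stem is a back vowel (*numvu*, *ajevo*, *revira*).
Since the last vowel of *fajni* is /i/ (a front vowel), it takes -fe, giving *fajnife*.
*owo* — last vowel /o/ (a back vowel) → -ono → *owoono*.

fajnife, owoono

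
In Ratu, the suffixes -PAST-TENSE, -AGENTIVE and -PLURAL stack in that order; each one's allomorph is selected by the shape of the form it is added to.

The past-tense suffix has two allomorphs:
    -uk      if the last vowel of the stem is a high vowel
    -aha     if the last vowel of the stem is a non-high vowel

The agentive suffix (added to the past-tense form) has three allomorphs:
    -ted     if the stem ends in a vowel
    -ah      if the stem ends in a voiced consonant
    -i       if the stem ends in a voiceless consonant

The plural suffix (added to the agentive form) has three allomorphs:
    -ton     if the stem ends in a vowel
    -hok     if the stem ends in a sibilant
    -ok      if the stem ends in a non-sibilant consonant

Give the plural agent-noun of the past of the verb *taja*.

tajaahatedok

*taja*: last vowel = /a/, a non-high vowel → -aha → *tajaaha*.
The final sound of the past-tense form *tajaaha* is /a/, which is a vowel, so the agentive suffix is -ted, giving *tajaahated*.
The final sound of the agentive form *tajaahated* is /d/, which is a non-sibilant consonant, so the plural suffix is -ok, giving *tajaahatedok*.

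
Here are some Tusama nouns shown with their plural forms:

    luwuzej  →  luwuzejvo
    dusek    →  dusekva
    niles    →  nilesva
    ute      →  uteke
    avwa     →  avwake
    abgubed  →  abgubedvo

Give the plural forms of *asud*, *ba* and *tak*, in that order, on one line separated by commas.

asudvo, bake, takva

The suffix is conditioned by the final sound: -va when the stem ends in a voiceless consonant (*dusek*, *niles*); -vo when the stem ends in a voiced consonant (*luwuzej*, *abgubed*); -ke when the stem ends in a vowel (*ute*, *avwa*).
Since the final sound of *asud* is /d/ (a voiced consonant), it takes -vo, giving *asudvo*.
*ba*: final sound = /a/, a vowel → -ke → *bake*.
Since the final sound of *tak* is /k/ (a voiceless consonant), it takes -va, giving *takva*.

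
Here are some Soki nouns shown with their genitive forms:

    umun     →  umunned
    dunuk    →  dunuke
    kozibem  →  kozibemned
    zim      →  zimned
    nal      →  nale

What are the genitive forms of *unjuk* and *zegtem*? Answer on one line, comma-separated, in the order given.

unjuke, zegtemned

The alternation tracks the final consonant of the stem — -ned when the stem ends in a nasal (*umun*, *kozibem*, *zim*); -e when the stem ends in a non-nasal consonant (*dunuk*, *nal*).
The final consonant of *unjuk* is /k/, which is non-nasal, so the suffix is -e, giving *unjuke*.
*zegtem*: final consonant = /m/, a nasal → -ned → *zegtemned*.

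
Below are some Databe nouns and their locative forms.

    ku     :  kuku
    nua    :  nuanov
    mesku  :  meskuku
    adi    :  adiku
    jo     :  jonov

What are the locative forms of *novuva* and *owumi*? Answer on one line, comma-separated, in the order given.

novuvanov, owumiku

The alternation tracks the last vowel of the stem — -ku when the last vowel of the stem is a high vowel (*ku*, *mesku*, *adi*); -nov when the last vowel of the stem is a non-high vowel (*nua*, *jo*).
*novuva*: last vowel = /a/, a non-high vowel → -nov → *novuvanov*.
The last vowel of *owumi* is /i/, which is a high vowel, so the suffix is -ku, giving *owumiku*.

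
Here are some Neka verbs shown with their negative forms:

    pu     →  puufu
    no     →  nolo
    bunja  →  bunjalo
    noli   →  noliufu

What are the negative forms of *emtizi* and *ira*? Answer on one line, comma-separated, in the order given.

Looking at the last vowel of each stem: -ufu when the last vowel of the stem is a high vowel (*pu*, *noli*); -lo when the last vowel of the stem is a non-high vowel (*no*, *bunja*).
The last vowel of *emtizi* is /i/, which is a high vowel, so the suffix is -ufu, giving *emtiziufu*.
*ira* — last vowel /a/ (a non-high vowel) → -lo → *iralo*.

emtiziufu, iralo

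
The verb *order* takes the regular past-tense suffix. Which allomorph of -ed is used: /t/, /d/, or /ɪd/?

/d/

The stem *order* ends in a voiced sound other than /d/.
The -ed suffix is realized as /ɪd/ after /t, d/; as /t/ after other voiceless consonants; and as /d/ after other voiced sounds.
So -ed on *order* is pronounced /d/.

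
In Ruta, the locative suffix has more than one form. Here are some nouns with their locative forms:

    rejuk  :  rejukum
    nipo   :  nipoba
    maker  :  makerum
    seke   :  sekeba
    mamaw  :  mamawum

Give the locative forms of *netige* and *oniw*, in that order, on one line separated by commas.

The pattern is consonant vs. vowel: -um when the stem ends in a consonant (*rejuk*, *maker*, *mamaw*); -ba when the stem ends in a vowel (*nipo*, *seke*).
*netige*: final sound = /e/, a vowel → -ba → *netigeba*.
The final sound of *oniw* is /w/, which is a consonant, so the suffix is -um, giving *oniwum*.

netigeba, oniwum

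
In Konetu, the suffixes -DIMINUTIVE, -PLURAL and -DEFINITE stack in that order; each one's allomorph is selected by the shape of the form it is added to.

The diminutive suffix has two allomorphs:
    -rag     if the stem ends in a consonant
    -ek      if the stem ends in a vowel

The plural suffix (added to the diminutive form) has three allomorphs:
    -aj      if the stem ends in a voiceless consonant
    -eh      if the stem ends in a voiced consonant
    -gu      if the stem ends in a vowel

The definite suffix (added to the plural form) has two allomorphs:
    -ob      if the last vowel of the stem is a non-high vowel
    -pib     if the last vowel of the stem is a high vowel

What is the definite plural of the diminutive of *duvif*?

duvifragehob

*duvif* — final sound /f/ (a consonant) → -rag → *duvifrag*.
The final sound of the diminutive form *duvifrag* is /g/, which is a voiced consonant, so the plural suffix is -eh, giving *duvifrageh*.
The last vowel of the plural form *duvifrageh* is /e/, which is a non-high vowel, so the definite suffix is -ob, giving *duvifragehob*.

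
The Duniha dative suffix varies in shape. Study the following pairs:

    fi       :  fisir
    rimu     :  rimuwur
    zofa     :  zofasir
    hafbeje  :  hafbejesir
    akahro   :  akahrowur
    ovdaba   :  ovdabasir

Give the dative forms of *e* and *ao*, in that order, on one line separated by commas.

The suffix is conditioned by the last vowel: -wur when the last vowel of the stem is a rounded vowel (*rimu*, *akahro*); -sir when the last vowel of the stem is an unrounded vowel (*fi*, *zofa*, *hafbeje*, *ovdaba*).
*e* — last vowel /e/ (an unrounded vowel) → -sir → *esir*.
*ao* — last vowel /o/ (a rounded vowel) → -wur → *aowur*.

esir, aowur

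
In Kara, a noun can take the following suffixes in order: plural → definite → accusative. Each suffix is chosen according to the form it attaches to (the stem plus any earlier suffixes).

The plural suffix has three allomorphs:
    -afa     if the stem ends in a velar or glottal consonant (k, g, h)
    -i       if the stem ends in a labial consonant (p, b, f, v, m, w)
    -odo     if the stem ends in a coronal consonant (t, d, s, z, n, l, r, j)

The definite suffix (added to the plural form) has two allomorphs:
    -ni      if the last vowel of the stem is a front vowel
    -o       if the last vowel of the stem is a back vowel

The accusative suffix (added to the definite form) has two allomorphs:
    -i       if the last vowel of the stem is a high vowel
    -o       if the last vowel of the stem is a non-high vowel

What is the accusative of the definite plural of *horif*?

The final consonant of *horif* is /f/, which is labial, so the plural suffix is -i, giving *horifi*.
Since the last vowel of the plural form *horifi* is /i/ (a front vowel), it takes -ni, giving *horifini*.
The definite form *horifini*: last vowel = /i/, a high vowel → -i → *horifinii*.

horifinii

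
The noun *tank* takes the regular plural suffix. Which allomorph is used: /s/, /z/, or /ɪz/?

The stem *tank* ends in a voiceless non-sibilant consonant.
The plural suffix surfaces as /ɪz/ after sibilants, /s/ after other voiceless consonants, and /z/ after other voiced sounds.
So the plural -s on *tank* is pronounced /s/.

/s/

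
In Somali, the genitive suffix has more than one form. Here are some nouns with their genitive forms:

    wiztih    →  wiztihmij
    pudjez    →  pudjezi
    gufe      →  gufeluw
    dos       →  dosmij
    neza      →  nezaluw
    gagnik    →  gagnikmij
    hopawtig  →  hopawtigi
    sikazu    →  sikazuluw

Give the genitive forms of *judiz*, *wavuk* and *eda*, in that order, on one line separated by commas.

judizi, wavukmij, edaluw

The suffix is conditioned by the final sound: -mij when the stem ends in a voiceless consonant (*wiztih*, *dos*, *gagnik*); -i when the stem ends in a voiced consonant (*pudjez*, *hopawtig*); -luw when the stem ends in a vowel (*gufe*, *neza*, *sikazu*).
*judiz*: final sound = /z/, a voiced consonant → -i → *judizi*.
*wavuk*: final sound = /k/, a voiceless consonant → -mij → *wavukmij*.
*eda*: final sound = /a/, a vowel → -luw → *edaluw*.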